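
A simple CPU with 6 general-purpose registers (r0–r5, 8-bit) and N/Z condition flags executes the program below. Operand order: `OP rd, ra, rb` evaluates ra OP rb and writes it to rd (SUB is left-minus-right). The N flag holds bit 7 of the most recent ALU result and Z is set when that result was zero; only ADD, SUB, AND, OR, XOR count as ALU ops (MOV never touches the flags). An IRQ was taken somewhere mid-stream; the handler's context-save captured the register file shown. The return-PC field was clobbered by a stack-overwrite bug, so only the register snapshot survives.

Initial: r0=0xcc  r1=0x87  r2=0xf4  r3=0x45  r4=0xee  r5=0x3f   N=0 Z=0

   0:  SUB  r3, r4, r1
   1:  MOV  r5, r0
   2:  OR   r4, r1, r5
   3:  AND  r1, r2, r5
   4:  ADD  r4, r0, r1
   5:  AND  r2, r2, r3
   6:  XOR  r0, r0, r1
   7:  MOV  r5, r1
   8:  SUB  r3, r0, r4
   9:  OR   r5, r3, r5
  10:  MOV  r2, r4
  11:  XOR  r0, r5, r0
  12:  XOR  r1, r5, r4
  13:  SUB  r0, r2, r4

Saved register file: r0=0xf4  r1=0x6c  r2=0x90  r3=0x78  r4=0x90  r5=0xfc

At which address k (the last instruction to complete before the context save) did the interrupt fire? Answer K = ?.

after  0: r0=0xcc r1=0x87 r2=0xf4 r3=0x67 r4=0xee r5=0x3f  N=0 Z=0
after  1: r0=0xcc r1=0x87 r2=0xf4 r3=0x67 r4=0xee r5=0xcc  N=0 Z=0
after  2: r0=0xcc r1=0x87 r2=0xf4 r3=0x67 r4=0xcf r5=0xcc  N=1 Z=0
after  3: r0=0xcc r1=0xc4 r2=0xf4 r3=0x67 r4=0xcf r5=0xcc  N=1 Z=0
after  4: r0=0xcc r1=0xc4 r2=0xf4 r3=0x67 r4=0x90 r5=0xcc  N=1 Z=0
after  5: r0=0xcc r1=0xc4 r2=0x64 r3=0x67 r4=0x90 r5=0xcc  N=0 Z=0
after  6: r0=0x08 r1=0xc4 r2=0x64 r3=0x67 r4=0x90 r5=0xcc  N=0 Z=0
after  7: r0=0x08 r1=0xc4 r2=0x64 r3=0x67 r4=0x90 r5=0xc4  N=0 Z=0
after  8: r0=0x08 r1=0xc4 r2=0x64 r3=0x78 r4=0x90 r5=0xc4  N=0 Z=0
after  9: r0=0x08 r1=0xc4 r2=0x64 r3=0x78 r4=0x90 r5=0xfc  N=1 Z=0
after 10: r0=0x08 r1=0xc4 r2=0x90 r3=0x78 r4=0x90 r5=0xfc  N=1 Z=0
after 11: r0=0xf4 r1=0xc4 r2=0x90 r3=0x78 r4=0x90 r5=0xfc  N=1 Z=0
after 12: r0=0xf4 r1=0x6c r2=0x90 r3=0x78 r4=0x90 r5=0xfc  N=0 Z=0
-- IRQ taken; context saved, return-PC = 13 --

K = 12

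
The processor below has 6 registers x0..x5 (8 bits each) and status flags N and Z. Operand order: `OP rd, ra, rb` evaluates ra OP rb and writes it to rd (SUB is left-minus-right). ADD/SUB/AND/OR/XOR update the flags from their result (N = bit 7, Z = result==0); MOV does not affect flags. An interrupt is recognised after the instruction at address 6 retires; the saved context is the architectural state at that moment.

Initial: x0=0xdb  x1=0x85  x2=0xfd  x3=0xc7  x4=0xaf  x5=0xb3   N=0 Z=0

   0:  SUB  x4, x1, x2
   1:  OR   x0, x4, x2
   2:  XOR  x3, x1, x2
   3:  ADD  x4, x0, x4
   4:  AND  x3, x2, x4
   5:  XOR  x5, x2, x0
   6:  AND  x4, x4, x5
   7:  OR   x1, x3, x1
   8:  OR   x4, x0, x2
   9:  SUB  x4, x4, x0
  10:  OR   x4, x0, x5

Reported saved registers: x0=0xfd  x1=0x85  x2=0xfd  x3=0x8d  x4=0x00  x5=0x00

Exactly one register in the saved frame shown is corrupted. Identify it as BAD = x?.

BAD = x3

after  0: x0=0xdb x1=0x85 x2=0xfd x3=0xc7 x4=0x88 x5=0xb3  N=1 Z=0
after  1: x0=0xfd x1=0x85 x2=0xfd x3=0xc7 x4=0x88 x5=0xb3  N=1 Z=0
after  2: x0=0xfd x1=0x85 x2=0xfd x3=0x78 x4=0x88 x5=0xb3  N=0 Z=0
after  3: x0=0xfd x1=0x85 x2=0xfd x3=0x78 x4=0x85 x5=0xb3  N=1 Z=0
after  4: x0=0xfd x1=0x85 x2=0xfd x3=0x85 x4=0x85 x5=0xb3  N=1 Z=0
after  5: x0=0xfd x1=0x85 x2=0xfd x3=0x85 x4=0x85 x5=0x00  N=0 Z=1
after  6: x0=0xfd x1=0x85 x2=0xfd x3=0x85 x4=0x00 x5=0x00  N=0 Z=1
-- IRQ taken; context saved, return-PC = 7 --
mismatch: x3: reported 0x8d vs actual 0x85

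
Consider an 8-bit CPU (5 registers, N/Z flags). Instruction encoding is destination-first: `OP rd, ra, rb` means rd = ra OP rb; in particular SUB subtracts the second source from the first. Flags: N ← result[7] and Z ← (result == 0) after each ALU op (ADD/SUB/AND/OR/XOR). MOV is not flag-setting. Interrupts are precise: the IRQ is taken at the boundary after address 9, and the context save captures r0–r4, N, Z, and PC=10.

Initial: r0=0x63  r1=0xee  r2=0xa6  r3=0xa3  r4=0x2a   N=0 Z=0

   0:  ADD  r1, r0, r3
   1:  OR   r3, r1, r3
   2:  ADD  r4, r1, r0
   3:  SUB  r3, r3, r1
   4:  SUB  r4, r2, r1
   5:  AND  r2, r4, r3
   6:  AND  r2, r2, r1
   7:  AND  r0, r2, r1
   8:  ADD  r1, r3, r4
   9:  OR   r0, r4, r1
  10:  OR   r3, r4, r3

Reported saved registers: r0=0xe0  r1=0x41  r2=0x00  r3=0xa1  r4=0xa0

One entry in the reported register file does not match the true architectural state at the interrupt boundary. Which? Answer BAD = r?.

BAD = r0

after  0: r0=0x63 r1=0x06 r2=0xa6 r3=0xa3 r4=0x2a  N=0 Z=0
after  1: r0=0x63 r1=0x06 r2=0xa6 r3=0xa7 r4=0x2a  N=1 Z=0
after  2: r0=0x63 r1=0x06 r2=0xa6 r3=0xa7 r4=0x69  N=0 Z=0
after  3: r0=0x63 r1=0x06 r2=0xa6 r3=0xa1 r4=0x69  N=1 Z=0
after  4: r0=0x63 r1=0x06 r2=0xa6 r3=0xa1 r4=0xa0  N=1 Z=0
after  5: r0=0x63 r1=0x06 r2=0xa0 r3=0xa1 r4=0xa0  N=1 Z=0
after  6: r0=0x63 r1=0x06 r2=0x00 r3=0xa1 r4=0xa0  N=0 Z=1
after  7: r0=0x00 r1=0x06 r2=0x00 r3=0xa1 r4=0xa0  N=0 Z=1
after  8: r0=0x00 r1=0x41 r2=0x00 r3=0xa1 r4=0xa0  N=0 Z=0
after  9: r0=0xe1 r1=0x41 r2=0x00 r3=0xa1 r4=0xa0  N=1 Z=0
-- IRQ taken; context saved, return-PC = 10 --
mismatch: r0: reported 0xe0 vs actual 0xe1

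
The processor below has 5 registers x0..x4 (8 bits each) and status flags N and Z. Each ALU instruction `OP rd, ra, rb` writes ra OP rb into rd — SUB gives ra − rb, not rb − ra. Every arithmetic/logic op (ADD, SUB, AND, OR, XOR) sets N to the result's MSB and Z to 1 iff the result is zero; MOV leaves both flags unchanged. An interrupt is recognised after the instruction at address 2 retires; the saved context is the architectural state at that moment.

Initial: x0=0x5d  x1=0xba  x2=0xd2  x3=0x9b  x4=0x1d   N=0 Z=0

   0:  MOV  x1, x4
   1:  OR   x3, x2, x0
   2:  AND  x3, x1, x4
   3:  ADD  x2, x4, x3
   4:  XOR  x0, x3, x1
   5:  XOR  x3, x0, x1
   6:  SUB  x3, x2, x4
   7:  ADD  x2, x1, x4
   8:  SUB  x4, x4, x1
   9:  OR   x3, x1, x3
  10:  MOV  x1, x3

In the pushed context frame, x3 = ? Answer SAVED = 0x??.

SAVED = 0x1d

after  0: x0=0x5d x1=0x1d x2=0xd2 x3=0x9b x4=0x1d  N=0 Z=0
after  1: x0=0x5d x1=0x1d x2=0xd2 x3=0xdf x4=0x1d  N=1 Z=0
after  2: x0=0x5d x1=0x1d x2=0xd2 x3=0x1d x4=0x1d  N=0 Z=0
-- IRQ taken; context saved, return-PC = 3 --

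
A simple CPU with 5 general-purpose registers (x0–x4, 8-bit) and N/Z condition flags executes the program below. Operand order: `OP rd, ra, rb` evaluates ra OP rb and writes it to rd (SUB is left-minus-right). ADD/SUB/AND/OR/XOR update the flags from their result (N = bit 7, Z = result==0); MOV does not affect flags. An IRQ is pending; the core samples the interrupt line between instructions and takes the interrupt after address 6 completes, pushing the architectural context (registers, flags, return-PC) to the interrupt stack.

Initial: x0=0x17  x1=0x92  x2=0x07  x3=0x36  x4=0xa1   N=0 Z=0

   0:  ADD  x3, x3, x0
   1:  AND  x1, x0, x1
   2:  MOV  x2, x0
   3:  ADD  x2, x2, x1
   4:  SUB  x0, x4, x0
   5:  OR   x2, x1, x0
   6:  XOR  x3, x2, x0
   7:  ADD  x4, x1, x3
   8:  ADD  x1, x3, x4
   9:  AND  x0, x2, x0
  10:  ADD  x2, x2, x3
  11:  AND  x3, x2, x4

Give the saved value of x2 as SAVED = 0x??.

after  0: x0=0x17 x1=0x92 x2=0x07 x3=0x4d x4=0xa1  N=0 Z=0
after  1: x0=0x17 x1=0x12 x2=0x07 x3=0x4d x4=0xa1  N=0 Z=0
after  2: x0=0x17 x1=0x12 x2=0x17 x3=0x4d x4=0xa1  N=0 Z=0
after  3: x0=0x17 x1=0x12 x2=0x29 x3=0x4d x4=0xa1  N=0 Z=0
after  4: x0=0x8a x1=0x12 x2=0x29 x3=0x4d x4=0xa1  N=1 Z=0
after  5: x0=0x8a x1=0x12 x2=0x9a x3=0x4d x4=0xa1  N=1 Z=0
after  6: x0=0x8a x1=0x12 x2=0x9a x3=0x10 x4=0xa1  N=0 Z=0
-- IRQ taken; context saved, return-PC = 7 --

SAVED = 0x9a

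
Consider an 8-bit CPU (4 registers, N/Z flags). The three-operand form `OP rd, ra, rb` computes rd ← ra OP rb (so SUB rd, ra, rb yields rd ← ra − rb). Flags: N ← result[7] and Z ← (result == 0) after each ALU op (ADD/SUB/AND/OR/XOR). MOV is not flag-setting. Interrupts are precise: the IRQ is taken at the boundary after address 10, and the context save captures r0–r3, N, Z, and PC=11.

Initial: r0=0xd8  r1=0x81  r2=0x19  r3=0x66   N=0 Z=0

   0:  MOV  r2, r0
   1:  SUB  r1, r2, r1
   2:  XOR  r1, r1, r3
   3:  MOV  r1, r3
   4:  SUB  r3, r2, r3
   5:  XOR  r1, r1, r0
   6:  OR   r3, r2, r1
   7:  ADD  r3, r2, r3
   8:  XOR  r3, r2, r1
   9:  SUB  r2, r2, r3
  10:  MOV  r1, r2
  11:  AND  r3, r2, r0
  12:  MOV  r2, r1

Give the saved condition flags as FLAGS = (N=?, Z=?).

FLAGS = (N=0, Z=0)

after  0: r0=0xd8 r1=0x81 r2=0xd8 r3=0x66  N=0 Z=0
after  1: r0=0xd8 r1=0x57 r2=0xd8 r3=0x66  N=0 Z=0
after  2: r0=0xd8 r1=0x31 r2=0xd8 r3=0x66  N=0 Z=0
after  3: r0=0xd8 r1=0x66 r2=0xd8 r3=0x66  N=0 Z=0
after  4: r0=0xd8 r1=0x66 r2=0xd8 r3=0x72  N=0 Z=0
after  5: r0=0xd8 r1=0xbe r2=0xd8 r3=0x72  N=1 Z=0
after  6: r0=0xd8 r1=0xbe r2=0xd8 r3=0xfe  N=1 Z=0
after  7: r0=0xd8 r1=0xbe r2=0xd8 r3=0xd6  N=1 Z=0
after  8: r0=0xd8 r1=0xbe r2=0xd8 r3=0x66  N=0 Z=0
after  9: r0=0xd8 r1=0xbe r2=0x72 r3=0x66  N=0 Z=0
after 10: r0=0xd8 r1=0x72 r2=0x72 r3=0x66  N=0 Z=0
-- IRQ taken; context saved, return-PC = 11 --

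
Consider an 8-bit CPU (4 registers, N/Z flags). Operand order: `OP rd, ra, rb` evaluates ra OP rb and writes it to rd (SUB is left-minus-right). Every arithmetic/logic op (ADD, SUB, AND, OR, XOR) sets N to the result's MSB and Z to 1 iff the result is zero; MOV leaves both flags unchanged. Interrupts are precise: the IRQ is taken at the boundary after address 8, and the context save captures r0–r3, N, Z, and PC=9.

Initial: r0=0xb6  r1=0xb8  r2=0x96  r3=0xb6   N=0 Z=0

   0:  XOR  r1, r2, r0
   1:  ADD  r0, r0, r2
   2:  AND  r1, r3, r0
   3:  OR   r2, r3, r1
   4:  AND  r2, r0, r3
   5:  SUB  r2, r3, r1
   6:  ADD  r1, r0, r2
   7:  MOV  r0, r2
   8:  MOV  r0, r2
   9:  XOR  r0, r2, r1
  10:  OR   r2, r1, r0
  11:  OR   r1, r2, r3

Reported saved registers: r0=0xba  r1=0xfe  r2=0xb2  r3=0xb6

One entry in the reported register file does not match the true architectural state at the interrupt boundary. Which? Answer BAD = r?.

after  0: r0=0xb6 r1=0x20 r2=0x96 r3=0xb6  N=0 Z=0
after  1: r0=0x4c r1=0x20 r2=0x96 r3=0xb6  N=0 Z=0
after  2: r0=0x4c r1=0x04 r2=0x96 r3=0xb6  N=0 Z=0
after  3: r0=0x4c r1=0x04 r2=0xb6 r3=0xb6  N=1 Z=0
after  4: r0=0x4c r1=0x04 r2=0x04 r3=0xb6  N=0 Z=0
after  5: r0=0x4c r1=0x04 r2=0xb2 r3=0xb6  N=1 Z=0
after  6: r0=0x4c r1=0xfe r2=0xb2 r3=0xb6  N=1 Z=0
after  7: r0=0xb2 r1=0xfe r2=0xb2 r3=0xb6  N=1 Z=0
after  8: r0=0xb2 r1=0xfe r2=0xb2 r3=0xb6  N=1 Z=0
-- IRQ taken; context saved, return-PC = 9 --
mismatch: r0: reported 0xba vs actual 0xb2

BAD = r0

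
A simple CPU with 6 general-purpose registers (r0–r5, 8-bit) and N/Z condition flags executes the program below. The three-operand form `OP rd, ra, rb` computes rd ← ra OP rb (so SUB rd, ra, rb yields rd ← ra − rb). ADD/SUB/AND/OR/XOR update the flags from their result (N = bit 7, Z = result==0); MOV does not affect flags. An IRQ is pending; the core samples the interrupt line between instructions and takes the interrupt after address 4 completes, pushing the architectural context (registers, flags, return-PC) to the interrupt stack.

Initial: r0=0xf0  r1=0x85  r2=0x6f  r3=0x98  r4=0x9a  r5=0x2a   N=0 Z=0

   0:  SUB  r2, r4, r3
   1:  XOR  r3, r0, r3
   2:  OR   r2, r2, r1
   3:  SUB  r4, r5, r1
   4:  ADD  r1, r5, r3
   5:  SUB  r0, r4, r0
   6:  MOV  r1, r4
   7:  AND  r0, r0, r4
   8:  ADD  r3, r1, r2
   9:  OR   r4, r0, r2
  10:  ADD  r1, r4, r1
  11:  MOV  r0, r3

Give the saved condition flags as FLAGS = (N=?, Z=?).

FLAGS = (N=1, Z=0)

after  0: r0=0xf0 r1=0x85 r2=0x02 r3=0x98 r4=0x9a r5=0x2a  N=0 Z=0
after  1: r0=0xf0 r1=0x85 r2=0x02 r3=0x68 r4=0x9a r5=0x2a  N=0 Z=0
after  2: r0=0xf0 r1=0x85 r2=0x87 r3=0x68 r4=0x9a r5=0x2a  N=1 Z=0
after  3: r0=0xf0 r1=0x85 r2=0x87 r3=0x68 r4=0xa5 r5=0x2a  N=1 Z=0
after  4: r0=0xf0 r1=0x92 r2=0x87 r3=0x68 r4=0xa5 r5=0x2a  N=1 Z=0
-- IRQ taken; context saved, return-PC = 5 --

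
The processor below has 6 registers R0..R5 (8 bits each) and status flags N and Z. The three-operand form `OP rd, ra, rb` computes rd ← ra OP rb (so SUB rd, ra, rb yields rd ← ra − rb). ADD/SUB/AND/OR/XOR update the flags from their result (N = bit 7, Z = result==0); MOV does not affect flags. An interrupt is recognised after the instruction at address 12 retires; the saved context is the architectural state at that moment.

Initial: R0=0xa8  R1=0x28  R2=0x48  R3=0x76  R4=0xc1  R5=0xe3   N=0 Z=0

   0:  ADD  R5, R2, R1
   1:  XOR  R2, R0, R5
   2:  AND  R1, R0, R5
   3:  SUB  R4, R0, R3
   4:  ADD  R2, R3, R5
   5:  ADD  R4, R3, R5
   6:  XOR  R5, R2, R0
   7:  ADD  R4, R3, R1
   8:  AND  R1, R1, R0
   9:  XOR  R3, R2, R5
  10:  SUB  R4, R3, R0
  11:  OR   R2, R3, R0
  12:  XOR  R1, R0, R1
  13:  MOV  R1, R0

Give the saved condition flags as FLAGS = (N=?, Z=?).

after  0: R0=0xa8 R1=0x28 R2=0x48 R3=0x76 R4=0xc1 R5=0x70  N=0 Z=0
after  1: R0=0xa8 R1=0x28 R2=0xd8 R3=0x76 R4=0xc1 R5=0x70  N=1 Z=0
after  2: R0=0xa8 R1=0x20 R2=0xd8 R3=0x76 R4=0xc1 R5=0x70  N=0 Z=0
after  3: R0=0xa8 R1=0x20 R2=0xd8 R3=0x76 R4=0x32 R5=0x70  N=0 Z=0
after  4: R0=0xa8 R1=0x20 R2=0xe6 R3=0x76 R4=0x32 R5=0x70  N=1 Z=0
after  5: R0=0xa8 R1=0x20 R2=0xe6 R3=0x76 R4=0xe6 R5=0x70  N=1 Z=0
after  6: R0=0xa8 R1=0x20 R2=0xe6 R3=0x76 R4=0xe6 R5=0x4e  N=0 Z=0
after  7: R0=0xa8 R1=0x20 R2=0xe6 R3=0x76 R4=0x96 R5=0x4e  N=1 Z=0
after  8: R0=0xa8 R1=0x20 R2=0xe6 R3=0x76 R4=0x96 R5=0x4e  N=0 Z=0
after  9: R0=0xa8 R1=0x20 R2=0xe6 R3=0xa8 R4=0x96 R5=0x4e  N=1 Z=0
after 10: R0=0xa8 R1=0x20 R2=0xe6 R3=0xa8 R4=0x00 R5=0x4e  N=0 Z=1
after 11: R0=0xa8 R1=0x20 R2=0xa8 R3=0xa8 R4=0x00 R5=0x4e  N=1 Z=0
after 12: R0=0xa8 R1=0x88 R2=0xa8 R3=0xa8 R4=0x00 R5=0x4e  N=1 Z=0
-- IRQ taken; context saved, return-PC = 13 --

FLAGS = (N=1, Z=0)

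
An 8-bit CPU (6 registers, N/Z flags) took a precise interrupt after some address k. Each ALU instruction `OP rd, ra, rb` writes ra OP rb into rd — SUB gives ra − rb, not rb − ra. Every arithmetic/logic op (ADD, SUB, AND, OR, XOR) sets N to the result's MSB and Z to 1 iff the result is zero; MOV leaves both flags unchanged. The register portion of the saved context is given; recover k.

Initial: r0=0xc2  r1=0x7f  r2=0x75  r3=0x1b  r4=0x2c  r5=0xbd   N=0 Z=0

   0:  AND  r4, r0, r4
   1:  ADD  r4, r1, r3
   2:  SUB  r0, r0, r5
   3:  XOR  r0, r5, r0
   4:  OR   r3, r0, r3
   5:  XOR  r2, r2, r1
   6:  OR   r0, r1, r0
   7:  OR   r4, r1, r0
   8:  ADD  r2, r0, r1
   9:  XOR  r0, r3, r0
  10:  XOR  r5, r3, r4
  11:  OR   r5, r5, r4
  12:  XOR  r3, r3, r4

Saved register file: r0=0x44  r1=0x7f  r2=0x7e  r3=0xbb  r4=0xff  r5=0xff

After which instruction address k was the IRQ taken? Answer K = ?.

after  0: r0=0xc2 r1=0x7f r2=0x75 r3=0x1b r4=0x00 r5=0xbd  N=0 Z=1
after  1: r0=0xc2 r1=0x7f r2=0x75 r3=0x1b r4=0x9a r5=0xbd  N=1 Z=0
after  2: r0=0x05 r1=0x7f r2=0x75 r3=0x1b r4=0x9a r5=0xbd  N=0 Z=0
after  3: r0=0xb8 r1=0x7f r2=0x75 r3=0x1b r4=0x9a r5=0xbd  N=1 Z=0
after  4: r0=0xb8 r1=0x7f r2=0x75 r3=0xbb r4=0x9a r5=0xbd  N=1 Z=0
after  5: r0=0xb8 r1=0x7f r2=0x0a r3=0xbb r4=0x9a r5=0xbd  N=0 Z=0
after  6: r0=0xff r1=0x7f r2=0x0a r3=0xbb r4=0x9a r5=0xbd  N=1 Z=0
after  7: r0=0xff r1=0x7f r2=0x0a r3=0xbb r4=0xff r5=0xbd  N=1 Z=0
after  8: r0=0xff r1=0x7f r2=0x7e r3=0xbb r4=0xff r5=0xbd  N=0 Z=0
after  9: r0=0x44 r1=0x7f r2=0x7e r3=0xbb r4=0xff r5=0xbd  N=0 Z=0
after 10: r0=0x44 r1=0x7f r2=0x7e r3=0xbb r4=0xff r5=0x44  N=0 Z=0
after 11: r0=0x44 r1=0x7f r2=0x7e r3=0xbb r4=0xff r5=0xff  N=1 Z=0
-- IRQ taken; context saved, return-PC = 12 --

K = 11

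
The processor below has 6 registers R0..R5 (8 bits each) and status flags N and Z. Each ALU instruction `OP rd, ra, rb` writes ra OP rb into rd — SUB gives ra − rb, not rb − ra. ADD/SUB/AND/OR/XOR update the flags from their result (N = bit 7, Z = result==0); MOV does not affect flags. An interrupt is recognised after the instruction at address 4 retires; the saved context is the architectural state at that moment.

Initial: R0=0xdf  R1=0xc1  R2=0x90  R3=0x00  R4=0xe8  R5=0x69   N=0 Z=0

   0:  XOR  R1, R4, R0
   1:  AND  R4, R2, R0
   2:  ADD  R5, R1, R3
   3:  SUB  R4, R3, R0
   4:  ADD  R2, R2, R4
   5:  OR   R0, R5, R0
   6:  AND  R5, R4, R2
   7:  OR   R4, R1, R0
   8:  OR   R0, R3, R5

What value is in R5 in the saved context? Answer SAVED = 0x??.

after  0: R0=0xdf R1=0x37 R2=0x90 R3=0x00 R4=0xe8 R5=0x69  N=0 Z=0
after  1: R0=0xdf R1=0x37 R2=0x90 R3=0x00 R4=0x90 R5=0x69  N=1 Z=0
after  2: R0=0xdf R1=0x37 R2=0x90 R3=0x00 R4=0x90 R5=0x37  N=0 Z=0
after  3: R0=0xdf R1=0x37 R2=0x90 R3=0x00 R4=0x21 R5=0x37  N=0 Z=0
after  4: R0=0xdf R1=0x37 R2=0xb1 R3=0x00 R4=0x21 R5=0x37  N=1 Z=0
-- IRQ taken; context saved, return-PC = 5 --

SAVED = 0x37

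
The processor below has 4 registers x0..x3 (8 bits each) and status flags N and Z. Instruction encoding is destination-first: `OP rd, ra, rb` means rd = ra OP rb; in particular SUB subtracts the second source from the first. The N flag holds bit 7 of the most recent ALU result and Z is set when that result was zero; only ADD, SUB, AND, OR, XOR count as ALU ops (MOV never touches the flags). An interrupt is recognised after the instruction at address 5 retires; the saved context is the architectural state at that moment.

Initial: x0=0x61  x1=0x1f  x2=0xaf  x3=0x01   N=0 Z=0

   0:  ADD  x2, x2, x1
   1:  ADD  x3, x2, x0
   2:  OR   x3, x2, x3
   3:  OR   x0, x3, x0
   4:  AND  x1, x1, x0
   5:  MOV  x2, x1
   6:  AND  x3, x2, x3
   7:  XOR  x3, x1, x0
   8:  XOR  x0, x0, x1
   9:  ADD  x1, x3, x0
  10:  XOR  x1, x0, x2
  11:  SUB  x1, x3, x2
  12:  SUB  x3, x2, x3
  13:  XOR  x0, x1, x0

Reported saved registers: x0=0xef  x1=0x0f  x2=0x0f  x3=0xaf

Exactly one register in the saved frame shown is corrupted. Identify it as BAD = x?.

BAD = x3

after  0: x0=0x61 x1=0x1f x2=0xce x3=0x01  N=1 Z=0
after  1: x0=0x61 x1=0x1f x2=0xce x3=0x2f  N=0 Z=0
after  2: x0=0x61 x1=0x1f x2=0xce x3=0xef  N=1 Z=0
after  3: x0=0xef x1=0x1f x2=0xce x3=0xef  N=1 Z=0
after  4: x0=0xef x1=0x0f x2=0xce x3=0xef  N=0 Z=0
after  5: x0=0xef x1=0x0f x2=0x0f x3=0xef  N=0 Z=0
-- IRQ taken; context saved, return-PC = 6 --
mismatch: x3: reported 0xaf vs actual 0xef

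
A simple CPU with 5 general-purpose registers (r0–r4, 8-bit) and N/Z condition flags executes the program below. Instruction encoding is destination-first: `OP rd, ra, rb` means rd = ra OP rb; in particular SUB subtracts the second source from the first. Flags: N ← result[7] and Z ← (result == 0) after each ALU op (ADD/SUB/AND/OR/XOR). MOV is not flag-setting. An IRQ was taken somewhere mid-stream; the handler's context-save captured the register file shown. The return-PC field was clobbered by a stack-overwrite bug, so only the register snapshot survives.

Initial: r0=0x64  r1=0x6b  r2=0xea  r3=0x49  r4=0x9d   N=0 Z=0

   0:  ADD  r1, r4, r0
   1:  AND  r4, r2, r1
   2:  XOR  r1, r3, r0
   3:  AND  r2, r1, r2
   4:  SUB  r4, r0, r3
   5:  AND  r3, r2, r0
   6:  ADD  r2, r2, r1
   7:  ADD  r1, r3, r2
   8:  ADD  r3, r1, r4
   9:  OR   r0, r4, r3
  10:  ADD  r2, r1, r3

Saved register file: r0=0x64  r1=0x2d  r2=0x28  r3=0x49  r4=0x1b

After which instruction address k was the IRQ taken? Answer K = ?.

K = 4

after  0: r0=0x64 r1=0x01 r2=0xea r3=0x49 r4=0x9d  N=0 Z=0
after  1: r0=0x64 r1=0x01 r2=0xea r3=0x49 r4=0x00  N=0 Z=1
after  2: r0=0x64 r1=0x2d r2=0xea r3=0x49 r4=0x00  N=0 Z=0
after  3: r0=0x64 r1=0x2d r2=0x28 r3=0x49 r4=0x00  N=0 Z=0
after  4: r0=0x64 r1=0x2d r2=0x28 r3=0x49 r4=0x1b  N=0 Z=0
-- IRQ taken; context saved, return-PC = 5 --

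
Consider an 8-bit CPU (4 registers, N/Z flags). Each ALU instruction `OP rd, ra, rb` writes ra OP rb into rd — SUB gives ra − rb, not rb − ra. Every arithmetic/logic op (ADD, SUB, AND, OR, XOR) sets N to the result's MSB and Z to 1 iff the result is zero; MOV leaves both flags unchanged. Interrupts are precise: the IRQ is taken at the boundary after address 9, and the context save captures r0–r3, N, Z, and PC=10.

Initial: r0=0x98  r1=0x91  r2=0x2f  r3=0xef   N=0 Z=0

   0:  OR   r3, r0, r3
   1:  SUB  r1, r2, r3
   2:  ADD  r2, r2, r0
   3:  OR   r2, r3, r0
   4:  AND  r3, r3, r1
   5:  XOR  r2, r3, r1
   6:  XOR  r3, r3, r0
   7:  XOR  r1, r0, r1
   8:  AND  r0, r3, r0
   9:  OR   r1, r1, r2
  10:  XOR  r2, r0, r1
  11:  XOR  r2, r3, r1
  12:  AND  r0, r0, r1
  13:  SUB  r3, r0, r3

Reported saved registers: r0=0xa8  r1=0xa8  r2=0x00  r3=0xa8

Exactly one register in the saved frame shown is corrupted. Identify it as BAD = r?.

BAD = r0

after  0: r0=0x98 r1=0x91 r2=0x2f r3=0xff  N=1 Z=0
after  1: r0=0x98 r1=0x30 r2=0x2f r3=0xff  N=0 Z=0
after  2: r0=0x98 r1=0x30 r2=0xc7 r3=0xff  N=1 Z=0
after  3: r0=0x98 r1=0x30 r2=0xff r3=0xff  N=1 Z=0
after  4: r0=0x98 r1=0x30 r2=0xff r3=0x30  N=0 Z=0
after  5: r0=0x98 r1=0x30 r2=0x00 r3=0x30  N=0 Z=1
after  6: r0=0x98 r1=0x30 r2=0x00 r3=0xa8  N=1 Z=0
after  7: r0=0x98 r1=0xa8 r2=0x00 r3=0xa8  N=1 Z=0
after  8: r0=0x88 r1=0xa8 r2=0x00 r3=0xa8  N=1 Z=0
after  9: r0=0x88 r1=0xa8 r2=0x00 r3=0xa8  N=1 Z=0
-- IRQ taken; context saved, return-PC = 10 --
mismatch: r0: reported 0xa8 vs actual 0x88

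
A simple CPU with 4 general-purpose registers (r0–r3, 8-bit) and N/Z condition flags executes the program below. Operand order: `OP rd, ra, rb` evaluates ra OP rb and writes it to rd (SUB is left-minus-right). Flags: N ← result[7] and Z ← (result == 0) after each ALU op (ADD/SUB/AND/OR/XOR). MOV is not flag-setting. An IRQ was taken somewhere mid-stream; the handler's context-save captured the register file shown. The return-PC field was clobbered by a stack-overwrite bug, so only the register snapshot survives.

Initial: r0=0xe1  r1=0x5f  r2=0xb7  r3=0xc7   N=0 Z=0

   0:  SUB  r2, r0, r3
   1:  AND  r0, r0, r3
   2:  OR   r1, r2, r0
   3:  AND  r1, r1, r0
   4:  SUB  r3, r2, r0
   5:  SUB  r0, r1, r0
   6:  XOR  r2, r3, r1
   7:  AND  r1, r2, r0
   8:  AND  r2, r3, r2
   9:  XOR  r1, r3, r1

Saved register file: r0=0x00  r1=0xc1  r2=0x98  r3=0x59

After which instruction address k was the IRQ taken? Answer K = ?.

K = 6

after  0: r0=0xe1 r1=0x5f r2=0x1a r3=0xc7  N=0 Z=0
after  1: r0=0xc1 r1=0x5f r2=0x1a r3=0xc7  N=1 Z=0
after  2: r0=0xc1 r1=0xdb r2=0x1a r3=0xc7  N=1 Z=0
after  3: r0=0xc1 r1=0xc1 r2=0x1a r3=0xc7  N=1 Z=0
after  4: r0=0xc1 r1=0xc1 r2=0x1a r3=0x59  N=0 Z=0
after  5: r0=0x00 r1=0xc1 r2=0x1a r3=0x59  N=0 Z=1
after  6: r0=0x00 r1=0xc1 r2=0x98 r3=0x59  N=1 Z=0
-- IRQ taken; context saved, return-PC = 7 --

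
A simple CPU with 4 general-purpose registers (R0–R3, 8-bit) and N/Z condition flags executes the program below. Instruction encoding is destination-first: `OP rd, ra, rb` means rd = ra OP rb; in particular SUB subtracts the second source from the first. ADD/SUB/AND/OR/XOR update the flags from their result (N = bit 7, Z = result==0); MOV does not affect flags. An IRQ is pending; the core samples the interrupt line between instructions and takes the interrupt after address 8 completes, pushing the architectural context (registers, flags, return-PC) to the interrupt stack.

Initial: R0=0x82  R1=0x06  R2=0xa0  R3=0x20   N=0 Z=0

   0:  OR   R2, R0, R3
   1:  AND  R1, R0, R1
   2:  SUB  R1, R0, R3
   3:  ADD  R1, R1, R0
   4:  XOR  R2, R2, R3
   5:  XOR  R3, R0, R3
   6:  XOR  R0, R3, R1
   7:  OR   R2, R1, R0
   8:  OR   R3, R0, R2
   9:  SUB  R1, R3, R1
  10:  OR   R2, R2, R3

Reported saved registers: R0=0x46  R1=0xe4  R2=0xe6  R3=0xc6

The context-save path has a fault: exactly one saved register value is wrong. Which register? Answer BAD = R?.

after  0: R0=0x82 R1=0x06 R2=0xa2 R3=0x20  N=1 Z=0
after  1: R0=0x82 R1=0x02 R2=0xa2 R3=0x20  N=0 Z=0
after  2: R0=0x82 R1=0x62 R2=0xa2 R3=0x20  N=0 Z=0
after  3: R0=0x82 R1=0xe4 R2=0xa2 R3=0x20  N=1 Z=0
after  4: R0=0x82 R1=0xe4 R2=0x82 R3=0x20  N=1 Z=0
after  5: R0=0x82 R1=0xe4 R2=0x82 R3=0xa2  N=1 Z=0
after  6: R0=0x46 R1=0xe4 R2=0x82 R3=0xa2  N=0 Z=0
after  7: R0=0x46 R1=0xe4 R2=0xe6 R3=0xa2  N=1 Z=0
after  8: R0=0x46 R1=0xe4 R2=0xe6 R3=0xe6  N=1 Z=0
-- IRQ taken; context saved, return-PC = 9 --
mismatch: R3: reported 0xc6 vs actual 0xe6

BAD = R3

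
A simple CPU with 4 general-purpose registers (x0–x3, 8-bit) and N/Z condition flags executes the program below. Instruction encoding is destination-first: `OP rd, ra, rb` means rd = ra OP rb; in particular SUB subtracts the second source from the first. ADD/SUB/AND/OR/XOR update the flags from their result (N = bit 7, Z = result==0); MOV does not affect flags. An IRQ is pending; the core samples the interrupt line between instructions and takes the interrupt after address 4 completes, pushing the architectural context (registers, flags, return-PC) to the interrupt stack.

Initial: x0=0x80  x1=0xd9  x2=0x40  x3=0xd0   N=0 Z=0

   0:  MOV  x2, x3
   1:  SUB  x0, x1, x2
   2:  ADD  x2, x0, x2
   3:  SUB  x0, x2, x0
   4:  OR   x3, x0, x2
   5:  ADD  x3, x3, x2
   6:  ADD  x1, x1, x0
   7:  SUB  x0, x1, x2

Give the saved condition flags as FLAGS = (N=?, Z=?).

FLAGS = (N=1, Z=0)

after  0: x0=0x80 x1=0xd9 x2=0xd0 x3=0xd0  N=0 Z=0
after  1: x0=0x09 x1=0xd9 x2=0xd0 x3=0xd0  N=0 Z=0
after  2: x0=0x09 x1=0xd9 x2=0xd9 x3=0xd0  N=1 Z=0
after  3: x0=0xd0 x1=0xd9 x2=0xd9 x3=0xd0  N=1 Z=0
after  4: x0=0xd0 x1=0xd9 x2=0xd9 x3=0xd9  N=1 Z=0
-- IRQ taken; context saved, return-PC = 5 --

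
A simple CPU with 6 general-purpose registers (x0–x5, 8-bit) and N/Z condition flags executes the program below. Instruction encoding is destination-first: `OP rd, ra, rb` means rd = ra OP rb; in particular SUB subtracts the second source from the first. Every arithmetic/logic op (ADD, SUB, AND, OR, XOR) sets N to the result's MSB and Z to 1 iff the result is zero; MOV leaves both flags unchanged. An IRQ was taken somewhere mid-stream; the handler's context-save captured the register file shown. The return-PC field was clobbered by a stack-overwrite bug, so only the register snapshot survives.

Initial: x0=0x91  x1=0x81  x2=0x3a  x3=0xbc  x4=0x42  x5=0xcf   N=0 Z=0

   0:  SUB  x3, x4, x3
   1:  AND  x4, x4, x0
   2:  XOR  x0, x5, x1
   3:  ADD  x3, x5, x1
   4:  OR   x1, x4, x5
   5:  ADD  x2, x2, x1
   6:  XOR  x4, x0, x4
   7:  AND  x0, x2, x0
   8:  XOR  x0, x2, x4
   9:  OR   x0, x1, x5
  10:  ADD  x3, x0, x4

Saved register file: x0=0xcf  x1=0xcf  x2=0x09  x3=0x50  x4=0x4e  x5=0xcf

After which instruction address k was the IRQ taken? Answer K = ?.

K = 9

after  0: x0=0x91 x1=0x81 x2=0x3a x3=0x86 x4=0x42 x5=0xcf  N=1 Z=0
after  1: x0=0x91 x1=0x81 x2=0x3a x3=0x86 x4=0x00 x5=0xcf  N=0 Z=1
after  2: x0=0x4e x1=0x81 x2=0x3a x3=0x86 x4=0x00 x5=0xcf  N=0 Z=0
after  3: x0=0x4e x1=0x81 x2=0x3a x3=0x50 x4=0x00 x5=0xcf  N=0 Z=0
after  4: x0=0x4e x1=0xcf x2=0x3a x3=0x50 x4=0x00 x5=0xcf  N=1 Z=0
after  5: x0=0x4e x1=0xcf x2=0x09 x3=0x50 x4=0x00 x5=0xcf  N=0 Z=0
after  6: x0=0x4e x1=0xcf x2=0x09 x3=0x50 x4=0x4e x5=0xcf  N=0 Z=0
after  7: x0=0x08 x1=0xcf x2=0x09 x3=0x50 x4=0x4e x5=0xcf  N=0 Z=0
after  8: x0=0x47 x1=0xcf x2=0x09 x3=0x50 x4=0x4e x5=0xcf  N=0 Z=0
after  9: x0=0xcf x1=0xcf x2=0x09 x3=0x50 x4=0x4e x5=0xcf  N=1 Z=0
-- IRQ taken; context saved, return-PC = 10 --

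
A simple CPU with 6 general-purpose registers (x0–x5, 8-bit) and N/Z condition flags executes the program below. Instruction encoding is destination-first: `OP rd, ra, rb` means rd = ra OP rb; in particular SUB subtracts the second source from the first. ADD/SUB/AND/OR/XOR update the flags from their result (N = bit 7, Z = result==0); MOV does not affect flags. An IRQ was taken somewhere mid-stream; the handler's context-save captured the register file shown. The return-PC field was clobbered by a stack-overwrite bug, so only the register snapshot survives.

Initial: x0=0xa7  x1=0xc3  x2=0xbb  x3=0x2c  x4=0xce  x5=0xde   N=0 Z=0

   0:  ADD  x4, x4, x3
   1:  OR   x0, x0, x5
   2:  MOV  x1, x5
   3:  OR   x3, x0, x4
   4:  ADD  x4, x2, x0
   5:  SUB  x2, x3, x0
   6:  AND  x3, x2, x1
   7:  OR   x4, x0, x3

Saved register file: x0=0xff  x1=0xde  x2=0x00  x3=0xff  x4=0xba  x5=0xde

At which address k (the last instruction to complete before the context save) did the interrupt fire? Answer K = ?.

K = 5

after  0: x0=0xa7 x1=0xc3 x2=0xbb x3=0x2c x4=0xfa x5=0xde  N=1 Z=0
after  1: x0=0xff x1=0xc3 x2=0xbb x3=0x2c x4=0xfa x5=0xde  N=1 Z=0
after  2: x0=0xff x1=0xde x2=0xbb x3=0x2c x4=0xfa x5=0xde  N=1 Z=0
after  3: x0=0xff x1=0xde x2=0xbb x3=0xff x4=0xfa x5=0xde  N=1 Z=0
after  4: x0=0xff x1=0xde x2=0xbb x3=0xff x4=0xba x5=0xde  N=1 Z=0
after  5: x0=0xff x1=0xde x2=0x00 x3=0xff x4=0xba x5=0xde  N=0 Z=1
-- IRQ taken; context saved, return-PC = 6 --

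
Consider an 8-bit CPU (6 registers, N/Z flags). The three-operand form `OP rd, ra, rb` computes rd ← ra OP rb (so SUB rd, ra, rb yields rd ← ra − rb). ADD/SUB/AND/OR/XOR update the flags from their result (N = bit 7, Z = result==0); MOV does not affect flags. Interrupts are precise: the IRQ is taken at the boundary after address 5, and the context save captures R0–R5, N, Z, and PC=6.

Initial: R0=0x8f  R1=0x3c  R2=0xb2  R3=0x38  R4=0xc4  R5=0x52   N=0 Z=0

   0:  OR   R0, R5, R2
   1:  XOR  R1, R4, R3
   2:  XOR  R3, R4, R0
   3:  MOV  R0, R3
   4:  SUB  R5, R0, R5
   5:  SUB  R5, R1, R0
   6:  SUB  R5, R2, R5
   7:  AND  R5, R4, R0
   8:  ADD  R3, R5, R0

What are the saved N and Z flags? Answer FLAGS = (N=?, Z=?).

FLAGS = (N=1, Z=0)

after  0: R0=0xf2 R1=0x3c R2=0xb2 R3=0x38 R4=0xc4 R5=0x52  N=1 Z=0
after  1: R0=0xf2 R1=0xfc R2=0xb2 R3=0x38 R4=0xc4 R5=0x52  N=1 Z=0
after  2: R0=0xf2 R1=0xfc R2=0xb2 R3=0x36 R4=0xc4 R5=0x52  N=0 Z=0
after  3: R0=0x36 R1=0xfc R2=0xb2 R3=0x36 R4=0xc4 R5=0x52  N=0 Z=0
after  4: R0=0x36 R1=0xfc R2=0xb2 R3=0x36 R4=0xc4 R5=0xe4  N=1 Z=0
after  5: R0=0x36 R1=0xfc R2=0xb2 R3=0x36 R4=0xc4 R5=0xc6  N=1 Z=0
-- IRQ taken; context saved, return-PC = 6 --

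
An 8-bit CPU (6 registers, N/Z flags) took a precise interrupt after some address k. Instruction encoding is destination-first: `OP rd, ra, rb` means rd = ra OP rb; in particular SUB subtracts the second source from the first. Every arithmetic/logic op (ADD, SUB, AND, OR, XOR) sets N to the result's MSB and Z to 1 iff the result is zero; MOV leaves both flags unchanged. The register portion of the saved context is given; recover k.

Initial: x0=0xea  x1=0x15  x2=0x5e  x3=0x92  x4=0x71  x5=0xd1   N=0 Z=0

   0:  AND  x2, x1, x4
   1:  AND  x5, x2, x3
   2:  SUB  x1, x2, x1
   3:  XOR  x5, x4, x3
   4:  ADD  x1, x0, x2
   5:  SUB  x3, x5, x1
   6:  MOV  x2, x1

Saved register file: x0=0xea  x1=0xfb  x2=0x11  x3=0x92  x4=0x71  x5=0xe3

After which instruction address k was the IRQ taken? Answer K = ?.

K = 4

after  0: x0=0xea x1=0x15 x2=0x11 x3=0x92 x4=0x71 x5=0xd1  N=0 Z=0
after  1: x0=0xea x1=0x15 x2=0x11 x3=0x92 x4=0x71 x5=0x10  N=0 Z=0
after  2: x0=0xea x1=0xfc x2=0x11 x3=0x92 x4=0x71 x5=0x10  N=1 Z=0
after  3: x0=0xea x1=0xfc x2=0x11 x3=0x92 x4=0x71 x5=0xe3  N=1 Z=0
after  4: x0=0xea x1=0xfb x2=0x11 x3=0x92 x4=0x71 x5=0xe3  N=1 Z=0
-- IRQ taken; context saved, return-PC = 5 --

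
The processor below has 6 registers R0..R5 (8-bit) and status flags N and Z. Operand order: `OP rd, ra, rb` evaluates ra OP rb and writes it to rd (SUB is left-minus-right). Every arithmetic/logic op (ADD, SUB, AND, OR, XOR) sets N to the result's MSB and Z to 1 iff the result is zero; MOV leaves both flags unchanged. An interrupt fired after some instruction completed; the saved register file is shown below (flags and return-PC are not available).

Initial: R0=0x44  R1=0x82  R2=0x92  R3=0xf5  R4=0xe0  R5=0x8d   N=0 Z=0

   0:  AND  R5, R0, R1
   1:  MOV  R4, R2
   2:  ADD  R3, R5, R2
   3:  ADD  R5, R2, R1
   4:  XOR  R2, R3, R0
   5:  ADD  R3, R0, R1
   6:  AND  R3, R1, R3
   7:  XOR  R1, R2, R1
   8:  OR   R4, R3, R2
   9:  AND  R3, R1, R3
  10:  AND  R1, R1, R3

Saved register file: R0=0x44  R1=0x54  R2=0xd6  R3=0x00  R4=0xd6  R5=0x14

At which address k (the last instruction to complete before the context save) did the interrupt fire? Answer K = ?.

after  0: R0=0x44 R1=0x82 R2=0x92 R3=0xf5 R4=0xe0 R5=0x00  N=0 Z=1
after  1: R0=0x44 R1=0x82 R2=0x92 R3=0xf5 R4=0x92 R5=0x00  N=0 Z=1
after  2: R0=0x44 R1=0x82 R2=0x92 R3=0x92 R4=0x92 R5=0x00  N=1 Z=0
after  3: R0=0x44 R1=0x82 R2=0x92 R3=0x92 R4=0x92 R5=0x14  N=0 Z=0
after  4: R0=0x44 R1=0x82 R2=0xd6 R3=0x92 R4=0x92 R5=0x14  N=1 Z=0
after  5: R0=0x44 R1=0x82 R2=0xd6 R3=0xc6 R4=0x92 R5=0x14  N=1 Z=0
after  6: R0=0x44 R1=0x82 R2=0xd6 R3=0x82 R4=0x92 R5=0x14  N=1 Z=0
after  7: R0=0x44 R1=0x54 R2=0xd6 R3=0x82 R4=0x92 R5=0x14  N=0 Z=0
after  8: R0=0x44 R1=0x54 R2=0xd6 R3=0x82 R4=0xd6 R5=0x14  N=1 Z=0
after  9: R0=0x44 R1=0x54 R2=0xd6 R3=0x00 R4=0xd6 R5=0x14  N=0 Z=1
-- IRQ taken; context saved, return-PC = 10 --

K = 9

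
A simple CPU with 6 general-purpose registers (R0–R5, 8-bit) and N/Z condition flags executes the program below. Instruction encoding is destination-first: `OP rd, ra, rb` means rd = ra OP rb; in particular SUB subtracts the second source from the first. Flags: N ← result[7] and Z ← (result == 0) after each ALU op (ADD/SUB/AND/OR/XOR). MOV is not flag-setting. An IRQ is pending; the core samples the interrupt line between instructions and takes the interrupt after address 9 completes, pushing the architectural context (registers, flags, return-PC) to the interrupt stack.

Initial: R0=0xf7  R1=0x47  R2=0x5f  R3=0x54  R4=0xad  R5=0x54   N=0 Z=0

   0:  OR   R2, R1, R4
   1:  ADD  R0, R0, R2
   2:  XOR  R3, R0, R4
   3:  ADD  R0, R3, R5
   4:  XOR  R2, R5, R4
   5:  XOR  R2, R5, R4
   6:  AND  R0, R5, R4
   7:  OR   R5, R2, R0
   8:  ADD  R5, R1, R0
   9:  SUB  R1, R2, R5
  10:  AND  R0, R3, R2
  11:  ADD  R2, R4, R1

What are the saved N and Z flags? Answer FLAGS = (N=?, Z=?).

after  0: R0=0xf7 R1=0x47 R2=0xef R3=0x54 R4=0xad R5=0x54  N=1 Z=0
after  1: R0=0xe6 R1=0x47 R2=0xef R3=0x54 R4=0xad R5=0x54  N=1 Z=0
after  2: R0=0xe6 R1=0x47 R2=0xef R3=0x4b R4=0xad R5=0x54  N=0 Z=0
after  3: R0=0x9f R1=0x47 R2=0xef R3=0x4b R4=0xad R5=0x54  N=1 Z=0
after  4: R0=0x9f R1=0x47 R2=0xf9 R3=0x4b R4=0xad R5=0x54  N=1 Z=0
after  5: R0=0x9f R1=0x47 R2=0xf9 R3=0x4b R4=0xad R5=0x54  N=1 Z=0
after  6: R0=0x04 R1=0x47 R2=0xf9 R3=0x4b R4=0xad R5=0x54  N=0 Z=0
after  7: R0=0x04 R1=0x47 R2=0xf9 R3=0x4b R4=0xad R5=0xfd  N=1 Z=0
after  8: R0=0x04 R1=0x47 R2=0xf9 R3=0x4b R4=0xad R5=0x4b  N=0 Z=0
after  9: R0=0x04 R1=0xae R2=0xf9 R3=0x4b R4=0xad R5=0x4b  N=1 Z=0
-- IRQ taken; context saved, return-PC = 10 --

FLAGS = (N=1, Z=0)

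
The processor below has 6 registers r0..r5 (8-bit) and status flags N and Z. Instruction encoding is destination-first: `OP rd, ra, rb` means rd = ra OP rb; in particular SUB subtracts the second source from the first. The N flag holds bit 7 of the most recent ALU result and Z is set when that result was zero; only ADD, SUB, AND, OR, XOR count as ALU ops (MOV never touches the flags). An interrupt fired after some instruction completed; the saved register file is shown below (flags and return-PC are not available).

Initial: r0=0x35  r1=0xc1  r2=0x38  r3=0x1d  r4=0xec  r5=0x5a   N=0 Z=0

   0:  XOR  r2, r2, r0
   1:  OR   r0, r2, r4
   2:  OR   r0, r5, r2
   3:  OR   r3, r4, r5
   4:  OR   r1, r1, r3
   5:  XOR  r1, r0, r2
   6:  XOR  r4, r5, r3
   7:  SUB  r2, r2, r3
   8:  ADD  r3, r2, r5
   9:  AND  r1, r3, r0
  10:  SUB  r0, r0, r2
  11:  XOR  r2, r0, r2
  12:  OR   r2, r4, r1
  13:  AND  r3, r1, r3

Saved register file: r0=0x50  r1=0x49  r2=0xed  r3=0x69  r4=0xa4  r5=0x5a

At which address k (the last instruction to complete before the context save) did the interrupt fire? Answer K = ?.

after  0: r0=0x35 r1=0xc1 r2=0x0d r3=0x1d r4=0xec r5=0x5a  N=0 Z=0
after  1: r0=0xed r1=0xc1 r2=0x0d r3=0x1d r4=0xec r5=0x5a  N=1 Z=0
after  2: r0=0x5f r1=0xc1 r2=0x0d r3=0x1d r4=0xec r5=0x5a  N=0 Z=0
after  3: r0=0x5f r1=0xc1 r2=0x0d r3=0xfe r4=0xec r5=0x5a  N=1 Z=0
after  4: r0=0x5f r1=0xff r2=0x0d r3=0xfe r4=0xec r5=0x5a  N=1 Z=0
after  5: r0=0x5f r1=0x52 r2=0x0d r3=0xfe r4=0xec r5=0x5a  N=0 Z=0
after  6: r0=0x5f r1=0x52 r2=0x0d r3=0xfe r4=0xa4 r5=0x5a  N=1 Z=0
after  7: r0=0x5f r1=0x52 r2=0x0f r3=0xfe r4=0xa4 r5=0x5a  N=0 Z=0
after  8: r0=0x5f r1=0x52 r2=0x0f r3=0x69 r4=0xa4 r5=0x5a  N=0 Z=0
after  9: r0=0x5f r1=0x49 r2=0x0f r3=0x69 r4=0xa4 r5=0x5a  N=0 Z=0
after 10: r0=0x50 r1=0x49 r2=0x0f r3=0x69 r4=0xa4 r5=0x5a  N=0 Z=0
after 11: r0=0x50 r1=0x49 r2=0x5f r3=0x69 r4=0xa4 r5=0x5a  N=0 Z=0
after 12: r0=0x50 r1=0x49 r2=0xed r3=0x69 r4=0xa4 r5=0x5a  N=1 Z=0
-- IRQ taken; context saved, return-PC = 13 --

K = 12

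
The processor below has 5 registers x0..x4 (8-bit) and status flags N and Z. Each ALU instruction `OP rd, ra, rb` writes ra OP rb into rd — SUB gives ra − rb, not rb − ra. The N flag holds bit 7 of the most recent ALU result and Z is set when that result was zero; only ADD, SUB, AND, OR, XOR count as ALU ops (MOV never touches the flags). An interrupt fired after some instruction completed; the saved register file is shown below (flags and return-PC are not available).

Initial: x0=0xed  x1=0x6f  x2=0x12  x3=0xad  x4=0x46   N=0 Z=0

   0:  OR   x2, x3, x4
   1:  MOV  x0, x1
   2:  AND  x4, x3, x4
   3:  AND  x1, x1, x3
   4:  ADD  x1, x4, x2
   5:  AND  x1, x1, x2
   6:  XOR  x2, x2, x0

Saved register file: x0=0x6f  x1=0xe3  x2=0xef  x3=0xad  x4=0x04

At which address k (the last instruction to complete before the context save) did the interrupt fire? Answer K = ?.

after  0: x0=0xed x1=0x6f x2=0xef x3=0xad x4=0x46  N=1 Z=0
after  1: x0=0x6f x1=0x6f x2=0xef x3=0xad x4=0x46  N=1 Z=0
after  2: x0=0x6f x1=0x6f x2=0xef x3=0xad x4=0x04  N=0 Z=0
after  3: x0=0x6f x1=0x2d x2=0xef x3=0xad x4=0x04  N=0 Z=0
after  4: x0=0x6f x1=0xf3 x2=0xef x3=0xad x4=0x04  N=1 Z=0
after  5: x0=0x6f x1=0xe3 x2=0xef x3=0xad x4=0x04  N=1 Z=0
-- IRQ taken; context saved, return-PC = 6 --

K = 5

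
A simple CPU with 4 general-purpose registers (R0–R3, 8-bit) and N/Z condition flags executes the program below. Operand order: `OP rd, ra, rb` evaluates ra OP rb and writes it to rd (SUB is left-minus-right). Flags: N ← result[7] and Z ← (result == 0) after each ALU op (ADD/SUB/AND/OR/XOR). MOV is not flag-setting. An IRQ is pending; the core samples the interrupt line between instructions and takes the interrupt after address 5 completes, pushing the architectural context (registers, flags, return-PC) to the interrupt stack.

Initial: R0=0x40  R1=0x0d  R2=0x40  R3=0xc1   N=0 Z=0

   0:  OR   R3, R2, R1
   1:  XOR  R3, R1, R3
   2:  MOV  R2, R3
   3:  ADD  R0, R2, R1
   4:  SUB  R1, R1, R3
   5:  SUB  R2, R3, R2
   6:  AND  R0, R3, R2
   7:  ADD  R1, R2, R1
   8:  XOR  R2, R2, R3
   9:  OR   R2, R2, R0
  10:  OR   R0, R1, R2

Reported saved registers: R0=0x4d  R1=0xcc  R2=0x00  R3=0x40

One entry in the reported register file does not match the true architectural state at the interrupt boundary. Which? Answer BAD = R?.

after  0: R0=0x40 R1=0x0d R2=0x40 R3=0x4d  N=0 Z=0
after  1: R0=0x40 R1=0x0d R2=0x40 R3=0x40  N=0 Z=0
after  2: R0=0x40 R1=0x0d R2=0x40 R3=0x40  N=0 Z=0
after  3: R0=0x4d R1=0x0d R2=0x40 R3=0x40  N=0 Z=0
after  4: R0=0x4d R1=0xcd R2=0x40 R3=0x40  N=1 Z=0
after  5: R0=0x4d R1=0xcd R2=0x00 R3=0x40  N=0 Z=1
-- IRQ taken; context saved, return-PC = 6 --
mismatch: R1: reported 0xcc vs actual 0xcd

BAD = R1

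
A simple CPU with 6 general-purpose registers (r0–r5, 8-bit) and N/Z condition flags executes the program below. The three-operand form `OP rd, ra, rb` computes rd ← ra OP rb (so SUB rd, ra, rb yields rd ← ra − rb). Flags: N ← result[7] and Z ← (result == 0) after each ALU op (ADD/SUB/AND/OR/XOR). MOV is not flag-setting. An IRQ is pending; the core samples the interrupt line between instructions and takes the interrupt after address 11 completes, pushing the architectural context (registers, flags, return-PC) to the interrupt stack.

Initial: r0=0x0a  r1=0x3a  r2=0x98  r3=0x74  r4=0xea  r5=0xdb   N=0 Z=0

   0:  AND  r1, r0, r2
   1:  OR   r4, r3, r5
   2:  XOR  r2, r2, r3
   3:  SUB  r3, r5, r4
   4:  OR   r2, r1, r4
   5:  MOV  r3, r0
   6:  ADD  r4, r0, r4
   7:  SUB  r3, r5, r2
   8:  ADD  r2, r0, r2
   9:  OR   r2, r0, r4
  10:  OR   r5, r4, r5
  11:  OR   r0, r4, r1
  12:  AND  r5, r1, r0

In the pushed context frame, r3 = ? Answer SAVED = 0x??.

SAVED = 0xdc

after  0: r0=0x0a r1=0x08 r2=0x98 r3=0x74 r4=0xea r5=0xdb  N=0 Z=0
after  1: r0=0x0a r1=0x08 r2=0x98 r3=0x74 r4=0xff r5=0xdb  N=1 Z=0
after  2: r0=0x0a r1=0x08 r2=0xec r3=0x74 r4=0xff r5=0xdb  N=1 Z=0
after  3: r0=0x0a r1=0x08 r2=0xec r3=0xdc r4=0xff r5=0xdb  N=1 Z=0
after  4: r0=0x0a r1=0x08 r2=0xff r3=0xdc r4=0xff r5=0xdb  N=1 Z=0
after  5: r0=0x0a r1=0x08 r2=0xff r3=0x0a r4=0xff r5=0xdb  N=1 Z=0
after  6: r0=0x0a r1=0x08 r2=0xff r3=0x0a r4=0x09 r5=0xdb  N=0 Z=0
after  7: r0=0x0a r1=0x08 r2=0xff r3=0xdc r4=0x09 r5=0xdb  N=1 Z=0
after  8: r0=0x0a r1=0x08 r2=0x09 r3=0xdc r4=0x09 r5=0xdb  N=0 Z=0
after  9: r0=0x0a r1=0x08 r2=0x0b r3=0xdc r4=0x09 r5=0xdb  N=0 Z=0
after 10: r0=0x0a r1=0x08 r2=0x0b r3=0xdc r4=0x09 r5=0xdb  N=1 Z=0
after 11: r0=0x09 r1=0x08 r2=0x0b r3=0xdc r4=0x09 r5=0xdb  N=0 Z=0
-- IRQ taken; context saved, return-PC = 12 --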